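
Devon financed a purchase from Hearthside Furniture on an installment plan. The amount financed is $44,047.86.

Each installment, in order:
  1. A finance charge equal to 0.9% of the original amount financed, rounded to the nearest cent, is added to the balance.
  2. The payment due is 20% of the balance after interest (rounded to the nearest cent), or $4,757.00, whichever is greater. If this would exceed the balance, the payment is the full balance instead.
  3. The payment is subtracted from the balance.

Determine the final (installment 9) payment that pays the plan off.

$1,919.92

# | Opening | Interest | Payment | End bal
1 | $44,047.86 | $396.43 | $8,888.86 | $35,555.43
2 | $35,555.43 | $396.43 | $7,190.37 | $28,761.49
3 | $28,761.49 | $396.43 | $5,831.58 | $23,326.34
4 | $23,326.34 | $396.43 | $4,757.00 | $18,965.77
5 | $18,965.77 | $396.43 | $4,757.00 | $14,605.20
6 | $14,605.20 | $396.43 | $4,757.00 | $10,244.63
7 | $10,244.63 | $396.43 | $4,757.00 | $5,884.06
8 | $5,884.06 | $396.43 | $4,757.00 | $1,523.49
9 | $1,523.49 | $396.43 | $1,919.92 | $0.00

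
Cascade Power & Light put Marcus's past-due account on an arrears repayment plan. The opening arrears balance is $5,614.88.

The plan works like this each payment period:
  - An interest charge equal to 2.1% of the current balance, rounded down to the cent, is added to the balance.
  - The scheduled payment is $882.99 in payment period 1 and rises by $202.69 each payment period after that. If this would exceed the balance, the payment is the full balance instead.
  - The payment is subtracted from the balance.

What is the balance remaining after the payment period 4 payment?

Payment period 1: $5,614.88 +$117.91 interest = $5,732.79; pay $882.99 → $4,849.80
Payment period 2: $4,849.80 +$101.84 interest = $4,951.64; pay $1,085.68 → $3,865.96
Payment period 3: $3,865.96 +$81.18 interest = $3,947.14; pay $1,288.37 → $2,658.77
Payment period 4: $2,658.77 +$55.83 interest = $2,714.60; pay $1,491.06 → $1,223.54

$1,223.54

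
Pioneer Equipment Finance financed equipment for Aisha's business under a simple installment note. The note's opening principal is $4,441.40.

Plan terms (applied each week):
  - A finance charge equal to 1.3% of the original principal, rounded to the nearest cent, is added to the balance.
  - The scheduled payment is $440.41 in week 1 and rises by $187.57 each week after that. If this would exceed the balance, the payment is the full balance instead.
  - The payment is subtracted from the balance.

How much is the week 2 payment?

Week 1: $4,441.40 +$57.74 interest = $4,499.14; pay $440.41 → $4,058.73
Week 2: $4,058.73 +$57.74 interest = $4,116.47; pay $627.98 → $3,488.49

$627.98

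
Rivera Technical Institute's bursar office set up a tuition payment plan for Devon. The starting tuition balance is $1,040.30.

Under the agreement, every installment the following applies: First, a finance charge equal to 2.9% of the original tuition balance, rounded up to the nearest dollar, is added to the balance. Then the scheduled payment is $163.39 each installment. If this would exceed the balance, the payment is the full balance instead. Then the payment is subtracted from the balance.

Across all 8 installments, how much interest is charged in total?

Installment 1: $1,040.30 +$31.00 interest = $1,071.30; pay $163.39 → $907.91
Installment 2: $907.91 +$31.00 interest = $938.91; pay $163.39 → $775.52
Installment 3: $775.52 +$31.00 interest = $806.52; pay $163.39 → $643.13
Installment 4: $643.13 +$31.00 interest = $674.13; pay $163.39 → $510.74
Installment 5: $510.74 +$31.00 interest = $541.74; pay $163.39 → $378.35
Installment 6: $378.35 +$31.00 interest = $409.35; pay $163.39 → $245.96
Installment 7: $245.96 +$31.00 interest = $276.96; pay $163.39 → $113.57
Installment 8: $113.57 +$31.00 interest = $144.57; pay $144.57 → $0.00
Total interest: $31.00 + $31.00 + $31.00 + $31.00 + $31.00 + $31.00 + $31.00 + $31.00 = $248.00

$248.00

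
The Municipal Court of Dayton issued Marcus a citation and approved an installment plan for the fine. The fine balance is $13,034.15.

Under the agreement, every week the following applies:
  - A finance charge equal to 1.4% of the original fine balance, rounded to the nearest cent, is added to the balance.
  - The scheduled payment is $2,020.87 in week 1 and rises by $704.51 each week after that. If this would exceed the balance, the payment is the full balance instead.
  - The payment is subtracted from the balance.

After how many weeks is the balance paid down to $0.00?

Week 1: opening $13,034.15; interest $182.48 → $13,216.63; payment $2,020.87; balance $11,195.76
Week 2: opening $11,195.76; interest $182.48 → $11,378.24; payment $2,725.38; balance $8,652.86
Week 3: opening $8,652.86; interest $182.48 → $8,835.34; payment $3,429.89; balance $5,405.45
Week 4: opening $5,405.45; interest $182.48 → $5,587.93; payment $4,134.40; balance $1,453.53
Week 5: opening $1,453.53; interest $182.48 → $1,636.01; payment $1,636.01; balance $0.00
Balance reaches $0.00 in week 5.

5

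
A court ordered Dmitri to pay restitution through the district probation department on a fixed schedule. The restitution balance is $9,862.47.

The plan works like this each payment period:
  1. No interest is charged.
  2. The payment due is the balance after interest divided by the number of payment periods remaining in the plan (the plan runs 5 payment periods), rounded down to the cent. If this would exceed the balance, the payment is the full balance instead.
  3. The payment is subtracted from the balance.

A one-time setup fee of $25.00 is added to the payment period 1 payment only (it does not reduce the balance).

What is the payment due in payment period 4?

Payment period 1: opening $9,862.47; payment $1,972.49 (+ $25.00 fee); balance $7,889.98
Payment period 2: opening $7,889.98; payment $1,972.49; balance $5,917.49
Payment period 3: opening $5,917.49; payment $1,972.49; balance $3,945.00
Payment period 4: opening $3,945.00; payment $1,972.50; balance $1,972.50

$1,972.50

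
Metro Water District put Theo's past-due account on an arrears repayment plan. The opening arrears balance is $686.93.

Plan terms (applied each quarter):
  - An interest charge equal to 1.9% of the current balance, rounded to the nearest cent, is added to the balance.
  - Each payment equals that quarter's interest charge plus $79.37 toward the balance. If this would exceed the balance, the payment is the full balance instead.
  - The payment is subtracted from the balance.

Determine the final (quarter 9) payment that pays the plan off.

$52.96

Quarter 1: $686.93 +$13.05 interest = $699.98; pay $92.42 → $607.56
Quarter 2: $607.56 +$11.54 interest = $619.10; pay $90.91 → $528.19
Quarter 3: $528.19 +$10.04 interest = $538.23; pay $89.41 → $448.82
Quarter 4: $448.82 +$8.53 interest = $457.35; pay $87.90 → $369.45
Quarter 5: $369.45 +$7.02 interest = $376.47; pay $86.39 → $290.08
Quarter 6: $290.08 +$5.51 interest = $295.59; pay $84.88 → $210.71
Quarter 7: $210.71 +$4.00 interest = $214.71; pay $83.37 → $131.34
Quarter 8: $131.34 +$2.50 interest = $133.84; pay $81.87 → $51.97
Quarter 9: $51.97 +$0.99 interest = $52.96; pay $52.96 → $0.00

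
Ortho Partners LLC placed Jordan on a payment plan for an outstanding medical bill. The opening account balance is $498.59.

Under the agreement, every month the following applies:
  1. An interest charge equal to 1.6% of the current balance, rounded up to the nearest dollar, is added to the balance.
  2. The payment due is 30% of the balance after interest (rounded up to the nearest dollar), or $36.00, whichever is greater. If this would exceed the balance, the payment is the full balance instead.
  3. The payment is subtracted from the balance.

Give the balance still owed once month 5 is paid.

# | Opening | Interest | Payment | End bal
1 | $498.59 | $8.00 | $152.00 | $354.59
2 | $354.59 | $6.00 | $109.00 | $251.59
3 | $251.59 | $5.00 | $77.00 | $179.59
4 | $179.59 | $3.00 | $55.00 | $127.59
5 | $127.59 | $3.00 | $40.00 | $90.59

$90.59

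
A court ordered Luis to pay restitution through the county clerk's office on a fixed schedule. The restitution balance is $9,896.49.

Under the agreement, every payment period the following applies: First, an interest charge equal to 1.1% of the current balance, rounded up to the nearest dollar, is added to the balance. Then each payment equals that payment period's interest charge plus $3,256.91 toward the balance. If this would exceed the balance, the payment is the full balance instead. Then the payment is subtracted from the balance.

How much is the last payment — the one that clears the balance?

Payment period 1: opening $9,896.49; interest $109.00 → $10,005.49; payment $3,365.91; balance $6,639.58
Payment period 2: opening $6,639.58; interest $74.00 → $6,713.58; payment $3,330.91; balance $3,382.67
Payment period 3: opening $3,382.67; interest $38.00 → $3,420.67; payment $3,294.91; balance $125.76
Payment period 4: opening $125.76; interest $2.00 → $127.76; payment $127.76; balance $0.00

$127.76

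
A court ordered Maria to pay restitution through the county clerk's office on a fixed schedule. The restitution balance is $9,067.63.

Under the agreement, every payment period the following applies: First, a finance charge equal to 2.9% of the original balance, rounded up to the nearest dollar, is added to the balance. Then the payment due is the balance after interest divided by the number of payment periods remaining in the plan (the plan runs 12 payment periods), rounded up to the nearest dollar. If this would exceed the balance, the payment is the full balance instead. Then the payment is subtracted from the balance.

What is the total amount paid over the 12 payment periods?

$12,223.63

# | Opening | Interest | Payment | End bal
1 | $9,067.63 | $263.00 | $778.00 | $8,552.63
2 | $8,552.63 | $263.00 | $802.00 | $8,013.63
3 | $8,013.63 | $263.00 | $828.00 | $7,448.63
4 | $7,448.63 | $263.00 | $857.00 | $6,854.63
5 | $6,854.63 | $263.00 | $890.00 | $6,227.63
6 | $6,227.63 | $263.00 | $928.00 | $5,562.63
7 | $5,562.63 | $263.00 | $971.00 | $4,854.63
8 | $4,854.63 | $263.00 | $1,024.00 | $4,093.63
9 | $4,093.63 | $263.00 | $1,090.00 | $3,266.63
10 | $3,266.63 | $263.00 | $1,177.00 | $2,352.63
11 | $2,352.63 | $263.00 | $1,308.00 | $1,307.63
12 | $1,307.63 | $263.00 | $1,570.63 | $0.00
Total paid: $12,223.63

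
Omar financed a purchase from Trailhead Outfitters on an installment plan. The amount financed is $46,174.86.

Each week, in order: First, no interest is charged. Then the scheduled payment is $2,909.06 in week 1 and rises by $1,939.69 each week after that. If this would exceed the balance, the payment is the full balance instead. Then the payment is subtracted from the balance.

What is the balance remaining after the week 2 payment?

$38,417.05

Week 1: $46,174.86 − $2,909.06 → $43,265.80
Week 2: $43,265.80 − $4,848.75 → $38,417.05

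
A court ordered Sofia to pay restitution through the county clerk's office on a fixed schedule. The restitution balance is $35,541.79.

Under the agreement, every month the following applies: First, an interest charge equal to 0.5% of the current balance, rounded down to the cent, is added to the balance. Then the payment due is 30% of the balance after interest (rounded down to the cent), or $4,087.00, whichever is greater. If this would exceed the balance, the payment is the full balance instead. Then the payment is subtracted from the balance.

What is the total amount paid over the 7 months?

$36,058.77

Month 1: $35,541.79 +$177.70 interest = $35,719.49; pay $10,715.84 → $25,003.65
Month 2: $25,003.65 +$125.01 interest = $25,128.66; pay $7,538.59 → $17,590.07
Month 3: $17,590.07 +$87.95 interest = $17,678.02; pay $5,303.40 → $12,374.62
Month 4: $12,374.62 +$61.87 interest = $12,436.49; pay $4,087.00 → $8,349.49
Month 5: $8,349.49 +$41.74 interest = $8,391.23; pay $4,087.00 → $4,304.23
Month 6: $4,304.23 +$21.52 interest = $4,325.75; pay $4,087.00 → $238.75
Month 7: $238.75 +$1.19 interest = $239.94; pay $239.94 → $0.00
Total paid: $36,058.77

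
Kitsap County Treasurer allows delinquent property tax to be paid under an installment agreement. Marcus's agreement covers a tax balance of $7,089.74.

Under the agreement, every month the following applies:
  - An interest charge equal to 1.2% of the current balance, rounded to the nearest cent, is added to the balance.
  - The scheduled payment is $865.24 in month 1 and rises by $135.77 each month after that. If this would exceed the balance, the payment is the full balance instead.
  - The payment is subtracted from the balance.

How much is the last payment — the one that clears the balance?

Month 1: opening $7,089.74; interest $85.08 → $7,174.82; payment $865.24; balance $6,309.58
Month 2: opening $6,309.58; interest $75.71 → $6,385.29; payment $1,001.01; balance $5,384.28
Month 3: opening $5,384.28; interest $64.61 → $5,448.89; payment $1,136.78; balance $4,312.11
Month 4: opening $4,312.11; interest $51.75 → $4,363.86; payment $1,272.55; balance $3,091.31
Month 5: opening $3,091.31; interest $37.10 → $3,128.41; payment $1,408.32; balance $1,720.09
Month 6: opening $1,720.09; interest $20.64 → $1,740.73; payment $1,544.09; balance $196.64
Month 7: opening $196.64; interest $2.36 → $199.00; payment $199.00; balance $0.00

$199.00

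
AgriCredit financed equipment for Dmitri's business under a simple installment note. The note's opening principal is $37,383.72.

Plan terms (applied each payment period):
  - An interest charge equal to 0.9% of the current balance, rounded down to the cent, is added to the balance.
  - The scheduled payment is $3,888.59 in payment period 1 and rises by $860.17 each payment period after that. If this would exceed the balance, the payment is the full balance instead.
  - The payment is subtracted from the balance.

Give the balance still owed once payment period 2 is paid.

Payment period 1: opening $37,383.72; interest $336.45 → $37,720.17; payment $3,888.59; balance $33,831.58
Payment period 2: opening $33,831.58; interest $304.48 → $34,136.06; payment $4,748.76; balance $29,387.30

$29,387.30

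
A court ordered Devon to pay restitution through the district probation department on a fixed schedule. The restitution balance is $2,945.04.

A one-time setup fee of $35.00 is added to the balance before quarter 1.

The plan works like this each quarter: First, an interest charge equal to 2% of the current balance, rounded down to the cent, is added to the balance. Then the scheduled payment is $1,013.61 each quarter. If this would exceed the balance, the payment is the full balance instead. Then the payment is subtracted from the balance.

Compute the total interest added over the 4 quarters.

Quarter 1: $2,980.04 +$59.60 interest = $3,039.64; pay $1,013.61 → $2,026.03
Quarter 2: $2,026.03 +$40.52 interest = $2,066.55; pay $1,013.61 → $1,052.94
Quarter 3: $1,052.94 +$21.05 interest = $1,073.99; pay $1,013.61 → $60.38
Quarter 4: $60.38 +$1.20 interest = $61.58; pay $61.58 → $0.00
Total interest: $59.60 + $40.52 + $21.05 + $1.20 = $122.37

$122.37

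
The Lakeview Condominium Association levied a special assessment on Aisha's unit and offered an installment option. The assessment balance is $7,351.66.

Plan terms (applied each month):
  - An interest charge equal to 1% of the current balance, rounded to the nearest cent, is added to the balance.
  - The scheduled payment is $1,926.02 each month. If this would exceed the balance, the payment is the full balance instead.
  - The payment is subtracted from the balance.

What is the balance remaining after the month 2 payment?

Month 1: $7,351.66 +$73.52 interest = $7,425.18; pay $1,926.02 → $5,499.16
Month 2: $5,499.16 +$54.99 interest = $5,554.15; pay $1,926.02 → $3,628.13

$3,628.13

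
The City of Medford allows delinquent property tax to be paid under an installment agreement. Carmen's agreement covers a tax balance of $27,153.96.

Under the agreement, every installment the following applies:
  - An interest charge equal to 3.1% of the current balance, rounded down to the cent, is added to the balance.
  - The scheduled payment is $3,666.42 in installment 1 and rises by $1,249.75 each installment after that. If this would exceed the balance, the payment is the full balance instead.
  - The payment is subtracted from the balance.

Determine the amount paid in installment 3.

$6,165.92

Installment 1: opening $27,153.96; interest $841.77 → $27,995.73; payment $3,666.42; balance $24,329.31
Installment 2: opening $24,329.31; interest $754.20 → $25,083.51; payment $4,916.17; balance $20,167.34
Installment 3: opening $20,167.34; interest $625.18 → $20,792.52; payment $6,165.92; balance $14,626.60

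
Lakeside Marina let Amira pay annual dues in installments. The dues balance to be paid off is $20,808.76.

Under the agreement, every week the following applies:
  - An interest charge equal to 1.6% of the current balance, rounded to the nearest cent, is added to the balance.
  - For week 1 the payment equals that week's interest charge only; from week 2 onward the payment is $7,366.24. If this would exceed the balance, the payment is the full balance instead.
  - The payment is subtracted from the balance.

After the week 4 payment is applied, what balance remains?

$0.00

Week 1: $20,808.76 +$332.94 interest = $21,141.70; pay $332.94 → $20,808.76
Week 2: $20,808.76 +$332.94 interest = $21,141.70; pay $7,366.24 → $13,775.46
Week 3: $13,775.46 +$220.41 interest = $13,995.87; pay $7,366.24 → $6,629.63
Week 4: $6,629.63 +$106.07 interest = $6,735.70; pay $6,735.70 → $0.00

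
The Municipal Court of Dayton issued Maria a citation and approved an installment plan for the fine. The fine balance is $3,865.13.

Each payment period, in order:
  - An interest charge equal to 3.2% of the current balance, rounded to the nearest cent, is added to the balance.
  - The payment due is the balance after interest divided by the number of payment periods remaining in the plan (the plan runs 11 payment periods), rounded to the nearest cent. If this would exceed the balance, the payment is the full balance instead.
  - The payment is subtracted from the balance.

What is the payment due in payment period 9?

$466.54

Payment period 1: $3,865.13 +$123.68 interest = $3,988.81; pay $362.62 → $3,626.19
Payment period 2: $3,626.19 +$116.04 interest = $3,742.23; pay $374.22 → $3,368.01
Payment period 3: $3,368.01 +$107.78 interest = $3,475.79; pay $386.20 → $3,089.59
Payment period 4: $3,089.59 +$98.87 interest = $3,188.46; pay $398.56 → $2,789.90
Payment period 5: $2,789.90 +$89.28 interest = $2,879.18; pay $411.31 → $2,467.87
Payment period 6: $2,467.87 +$78.97 interest = $2,546.84; pay $424.47 → $2,122.37
Payment period 7: $2,122.37 +$67.92 interest = $2,190.29; pay $438.06 → $1,752.23
Payment period 8: $1,752.23 +$56.07 interest = $1,808.30; pay $452.08 → $1,356.22
Payment period 9: $1,356.22 +$43.40 interest = $1,399.62; pay $466.54 → $933.08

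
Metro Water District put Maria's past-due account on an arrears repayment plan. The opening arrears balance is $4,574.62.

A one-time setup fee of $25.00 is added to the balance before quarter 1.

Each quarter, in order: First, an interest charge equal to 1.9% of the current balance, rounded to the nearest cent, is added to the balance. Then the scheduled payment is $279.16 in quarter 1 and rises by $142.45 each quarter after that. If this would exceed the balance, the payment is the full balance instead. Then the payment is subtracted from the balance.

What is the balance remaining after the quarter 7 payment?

# | Opening | Interest | Payment | End bal
1 | $4,599.62 | $87.39 | $279.16 | $4,407.85
2 | $4,407.85 | $83.75 | $421.61 | $4,069.99
3 | $4,069.99 | $77.33 | $564.06 | $3,583.26
4 | $3,583.26 | $68.08 | $706.51 | $2,944.83
5 | $2,944.83 | $55.95 | $848.96 | $2,151.82
6 | $2,151.82 | $40.88 | $991.41 | $1,201.29
7 | $1,201.29 | $22.82 | $1,133.86 | $90.25

$90.25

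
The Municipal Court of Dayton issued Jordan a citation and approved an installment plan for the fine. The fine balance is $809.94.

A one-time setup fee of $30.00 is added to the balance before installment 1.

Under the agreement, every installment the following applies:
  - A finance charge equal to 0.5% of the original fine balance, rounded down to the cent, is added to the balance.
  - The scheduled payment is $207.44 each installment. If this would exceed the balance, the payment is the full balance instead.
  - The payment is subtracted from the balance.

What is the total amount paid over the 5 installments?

# | Opening | Interest | Payment | End bal
1 | $839.94 | $4.04 | $207.44 | $636.54
2 | $636.54 | $4.04 | $207.44 | $433.14
3 | $433.14 | $4.04 | $207.44 | $229.74
4 | $229.74 | $4.04 | $207.44 | $26.34
5 | $26.34 | $4.04 | $30.38 | $0.00
Total paid: $860.14

$860.14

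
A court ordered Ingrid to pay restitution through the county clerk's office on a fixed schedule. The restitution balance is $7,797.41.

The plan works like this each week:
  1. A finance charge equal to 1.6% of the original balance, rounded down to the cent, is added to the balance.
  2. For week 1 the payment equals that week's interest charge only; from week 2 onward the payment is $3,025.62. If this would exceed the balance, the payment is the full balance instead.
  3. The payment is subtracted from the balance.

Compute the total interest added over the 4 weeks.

$499.00

# | Opening | Interest | Payment | End bal
1 | $7,797.41 | $124.75 | $124.75 | $7,797.41
2 | $7,797.41 | $124.75 | $3,025.62 | $4,896.54
3 | $4,896.54 | $124.75 | $3,025.62 | $1,995.67
4 | $1,995.67 | $124.75 | $2,120.42 | $0.00
Total interest: $124.75 + $124.75 + $124.75 + $124.75 = $499.00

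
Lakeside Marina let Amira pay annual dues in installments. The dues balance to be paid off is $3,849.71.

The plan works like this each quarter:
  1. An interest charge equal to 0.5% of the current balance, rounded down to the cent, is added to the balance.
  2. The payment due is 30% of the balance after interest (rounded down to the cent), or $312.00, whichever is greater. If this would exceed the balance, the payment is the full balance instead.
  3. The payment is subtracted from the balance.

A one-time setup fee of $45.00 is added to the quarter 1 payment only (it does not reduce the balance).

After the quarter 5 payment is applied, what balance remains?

Quarter 1: opening $3,849.71; interest $19.24 → $3,868.95; payment $1,160.68 (+ $45.00 fee); balance $2,708.27
Quarter 2: opening $2,708.27; interest $13.54 → $2,721.81; payment $816.54; balance $1,905.27
Quarter 3: opening $1,905.27; interest $9.52 → $1,914.79; payment $574.43; balance $1,340.36
Quarter 4: opening $1,340.36; interest $6.70 → $1,347.06; payment $404.11; balance $942.95
Quarter 5: opening $942.95; interest $4.71 → $947.66; payment $312.00; balance $635.66

$635.66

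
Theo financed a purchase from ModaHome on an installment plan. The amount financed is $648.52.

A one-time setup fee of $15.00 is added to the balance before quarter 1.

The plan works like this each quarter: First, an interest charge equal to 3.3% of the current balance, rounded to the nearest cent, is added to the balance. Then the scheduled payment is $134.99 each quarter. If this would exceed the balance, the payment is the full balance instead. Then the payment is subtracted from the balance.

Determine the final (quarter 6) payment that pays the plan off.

$61.44

Quarter 1: opening $663.52; interest $21.90 → $685.42; payment $134.99; balance $550.43
Quarter 2: opening $550.43; interest $18.16 → $568.59; payment $134.99; balance $433.60
Quarter 3: opening $433.60; interest $14.31 → $447.91; payment $134.99; balance $312.92
Quarter 4: opening $312.92; interest $10.33 → $323.25; payment $134.99; balance $188.26
Quarter 5: opening $188.26; interest $6.21 → $194.47; payment $134.99; balance $59.48
Quarter 6: opening $59.48; interest $1.96 → $61.44; payment $61.44; balance $0.00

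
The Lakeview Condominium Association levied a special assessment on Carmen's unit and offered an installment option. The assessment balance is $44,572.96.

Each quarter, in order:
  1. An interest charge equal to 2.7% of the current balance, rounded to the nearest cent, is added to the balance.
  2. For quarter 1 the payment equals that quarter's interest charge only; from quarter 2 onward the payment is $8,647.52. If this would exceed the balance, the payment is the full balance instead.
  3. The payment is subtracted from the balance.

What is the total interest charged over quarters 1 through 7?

$5,298.69

Quarter 1: opening $44,572.96; interest $1,203.47 → $45,776.43; payment $1,203.47; balance $44,572.96
Quarter 2: opening $44,572.96; interest $1,203.47 → $45,776.43; payment $8,647.52; balance $37,128.91
Quarter 3: opening $37,128.91; interest $1,002.48 → $38,131.39; payment $8,647.52; balance $29,483.87
Quarter 4: opening $29,483.87; interest $796.06 → $30,279.93; payment $8,647.52; balance $21,632.41
Quarter 5: opening $21,632.41; interest $584.08 → $22,216.49; payment $8,647.52; balance $13,568.97
Quarter 6: opening $13,568.97; interest $366.36 → $13,935.33; payment $8,647.52; balance $5,287.81
Quarter 7: opening $5,287.81; interest $142.77 → $5,430.58; payment $5,430.58; balance $0.00
Total interest: $1,203.47 + $1,203.47 + $1,002.48 + $796.06 + $584.08 + $366.36 + $142.77 = $5,298.69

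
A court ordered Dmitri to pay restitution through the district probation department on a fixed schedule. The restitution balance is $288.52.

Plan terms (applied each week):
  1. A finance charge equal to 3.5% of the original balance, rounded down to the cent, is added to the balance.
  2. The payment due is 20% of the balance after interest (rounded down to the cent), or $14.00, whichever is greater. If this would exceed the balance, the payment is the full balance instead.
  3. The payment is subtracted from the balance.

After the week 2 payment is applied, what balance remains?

$199.19

Week 1: opening $288.52; interest $10.09 → $298.61; payment $59.72; balance $238.89
Week 2: opening $238.89; interest $10.09 → $248.98; payment $49.79; balance $199.19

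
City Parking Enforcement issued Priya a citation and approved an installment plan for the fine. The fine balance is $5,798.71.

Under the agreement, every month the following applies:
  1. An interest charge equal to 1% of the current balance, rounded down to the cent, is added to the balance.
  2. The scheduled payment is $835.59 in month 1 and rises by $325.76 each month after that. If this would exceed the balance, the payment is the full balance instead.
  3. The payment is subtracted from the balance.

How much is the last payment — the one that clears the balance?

# | Opening | Interest | Payment | End bal
1 | $5,798.71 | $57.98 | $835.59 | $5,021.10
2 | $5,021.10 | $50.21 | $1,161.35 | $3,909.96
3 | $3,909.96 | $39.09 | $1,487.11 | $2,461.94
4 | $2,461.94 | $24.61 | $1,812.87 | $673.68
5 | $673.68 | $6.73 | $680.41 | $0.00

$680.41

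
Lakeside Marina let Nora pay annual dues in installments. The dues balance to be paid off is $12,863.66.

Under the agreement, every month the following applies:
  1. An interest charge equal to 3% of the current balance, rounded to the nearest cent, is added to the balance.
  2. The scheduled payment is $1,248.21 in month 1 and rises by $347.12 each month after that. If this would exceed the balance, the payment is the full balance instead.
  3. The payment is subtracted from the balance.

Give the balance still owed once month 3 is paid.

Month 1: opening $12,863.66; interest $385.91 → $13,249.57; payment $1,248.21; balance $12,001.36
Month 2: opening $12,001.36; interest $360.04 → $12,361.40; payment $1,595.33; balance $10,766.07
Month 3: opening $10,766.07; interest $322.98 → $11,089.05; payment $1,942.45; balance $9,146.60

$9,146.60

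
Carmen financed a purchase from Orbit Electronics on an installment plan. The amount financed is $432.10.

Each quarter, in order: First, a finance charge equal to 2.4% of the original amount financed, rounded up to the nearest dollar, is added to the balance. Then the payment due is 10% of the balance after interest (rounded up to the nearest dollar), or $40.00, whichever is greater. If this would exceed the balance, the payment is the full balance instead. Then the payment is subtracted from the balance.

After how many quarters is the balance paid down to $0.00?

15

Quarter 1: opening $432.10; interest $11.00 → $443.10; payment $45.00; balance $398.10
Quarter 2: opening $398.10; interest $11.00 → $409.10; payment $41.00; balance $368.10
Quarter 3: opening $368.10; interest $11.00 → $379.10; payment $40.00; balance $339.10
Quarter 4: opening $339.10; interest $11.00 → $350.10; payment $40.00; balance $310.10
Quarter 5: opening $310.10; interest $11.00 → $321.10; payment $40.00; balance $281.10
Quarter 6: opening $281.10; interest $11.00 → $292.10; payment $40.00; balance $252.10
Quarter 7: opening $252.10; interest $11.00 → $263.10; payment $40.00; balance $223.10
Quarter 8: opening $223.10; interest $11.00 → $234.10; payment $40.00; balance $194.10
Quarter 9: opening $194.10; interest $11.00 → $205.10; payment $40.00; balance $165.10
Quarter 10: opening $165.10; interest $11.00 → $176.10; payment $40.00; balance $136.10
Quarter 11: opening $136.10; interest $11.00 → $147.10; payment $40.00; balance $107.10
Quarter 12: opening $107.10; interest $11.00 → $118.10; payment $40.00; balance $78.10
Quarter 13: opening $78.10; interest $11.00 → $89.10; payment $40.00; balance $49.10
Quarter 14: opening $49.10; interest $11.00 → $60.10; payment $40.00; balance $20.10
Quarter 15: opening $20.10; interest $11.00 → $31.10; payment $31.10; balance $0.00
Balance reaches $0.00 in quarter 15.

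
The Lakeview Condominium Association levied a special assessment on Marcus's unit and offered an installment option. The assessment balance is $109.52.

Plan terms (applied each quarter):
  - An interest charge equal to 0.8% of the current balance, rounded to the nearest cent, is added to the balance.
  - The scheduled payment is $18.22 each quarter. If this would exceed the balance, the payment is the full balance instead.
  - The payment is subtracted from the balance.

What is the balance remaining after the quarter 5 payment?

Quarter 1: $109.52 +$0.88 interest = $110.40; pay $18.22 → $92.18
Quarter 2: $92.18 +$0.74 interest = $92.92; pay $18.22 → $74.70
Quarter 3: $74.70 +$0.60 interest = $75.30; pay $18.22 → $57.08
Quarter 4: $57.08 +$0.46 interest = $57.54; pay $18.22 → $39.32
Quarter 5: $39.32 +$0.31 interest = $39.63; pay $18.22 → $21.41

$21.41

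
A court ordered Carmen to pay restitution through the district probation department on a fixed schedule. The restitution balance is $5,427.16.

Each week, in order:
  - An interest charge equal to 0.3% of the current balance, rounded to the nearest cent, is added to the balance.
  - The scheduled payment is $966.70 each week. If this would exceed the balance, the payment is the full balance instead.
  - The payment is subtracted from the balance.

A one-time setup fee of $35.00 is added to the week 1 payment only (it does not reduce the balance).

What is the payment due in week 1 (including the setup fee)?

$1,001.70

Week 1: opening $5,427.16; interest $16.28 → $5,443.44; payment $966.70 (+ $35.00 fee); balance $4,476.74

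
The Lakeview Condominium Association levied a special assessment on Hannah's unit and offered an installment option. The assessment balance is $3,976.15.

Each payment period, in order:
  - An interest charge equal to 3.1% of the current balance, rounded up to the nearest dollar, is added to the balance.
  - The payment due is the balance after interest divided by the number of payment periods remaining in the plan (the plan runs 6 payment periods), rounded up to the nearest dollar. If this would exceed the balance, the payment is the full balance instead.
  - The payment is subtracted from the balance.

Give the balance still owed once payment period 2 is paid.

$2,817.15

Payment period 1: $3,976.15 +$124.00 interest = $4,100.15; pay $684.00 → $3,416.15
Payment period 2: $3,416.15 +$106.00 interest = $3,522.15; pay $705.00 → $2,817.15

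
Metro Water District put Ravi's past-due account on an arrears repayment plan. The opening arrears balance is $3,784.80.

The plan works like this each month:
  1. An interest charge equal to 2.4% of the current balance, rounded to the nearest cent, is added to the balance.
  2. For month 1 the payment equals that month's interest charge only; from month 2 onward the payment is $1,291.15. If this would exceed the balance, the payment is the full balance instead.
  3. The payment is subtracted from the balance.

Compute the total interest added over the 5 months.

$278.56

Month 1: $3,784.80 +$90.84 interest = $3,875.64; pay $90.84 → $3,784.80
Month 2: $3,784.80 +$90.84 interest = $3,875.64; pay $1,291.15 → $2,584.49
Month 3: $2,584.49 +$62.03 interest = $2,646.52; pay $1,291.15 → $1,355.37
Month 4: $1,355.37 +$32.53 interest = $1,387.90; pay $1,291.15 → $96.75
Month 5: $96.75 +$2.32 interest = $99.07; pay $99.07 → $0.00
Total interest: $90.84 + $90.84 + $62.03 + $32.53 + $2.32 = $278.56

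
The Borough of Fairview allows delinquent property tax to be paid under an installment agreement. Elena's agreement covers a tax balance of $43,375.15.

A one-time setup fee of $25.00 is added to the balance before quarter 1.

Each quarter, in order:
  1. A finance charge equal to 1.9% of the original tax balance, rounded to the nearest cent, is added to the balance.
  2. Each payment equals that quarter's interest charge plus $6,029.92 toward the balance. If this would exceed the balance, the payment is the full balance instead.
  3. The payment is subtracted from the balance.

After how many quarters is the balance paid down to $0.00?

8

Quarter 1: opening $43,400.15; interest $824.13 → $44,224.28; payment $6,854.05; balance $37,370.23
Quarter 2: opening $37,370.23; interest $824.13 → $38,194.36; payment $6,854.05; balance $31,340.31
Quarter 3: opening $31,340.31; interest $824.13 → $32,164.44; payment $6,854.05; balance $25,310.39
Quarter 4: opening $25,310.39; interest $824.13 → $26,134.52; payment $6,854.05; balance $19,280.47
Quarter 5: opening $19,280.47; interest $824.13 → $20,104.60; payment $6,854.05; balance $13,250.55
Quarter 6: opening $13,250.55; interest $824.13 → $14,074.68; payment $6,854.05; balance $7,220.63
Quarter 7: opening $7,220.63; interest $824.13 → $8,044.76; payment $6,854.05; balance $1,190.71
Quarter 8: opening $1,190.71; interest $824.13 → $2,014.84; payment $2,014.84; balance $0.00
Balance reaches $0.00 in quarter 8.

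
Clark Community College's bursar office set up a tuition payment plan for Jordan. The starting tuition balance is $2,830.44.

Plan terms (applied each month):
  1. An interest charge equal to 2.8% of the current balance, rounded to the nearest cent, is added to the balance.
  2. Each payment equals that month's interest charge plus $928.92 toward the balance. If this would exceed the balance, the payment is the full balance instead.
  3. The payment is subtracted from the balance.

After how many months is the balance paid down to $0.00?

Month 1: $2,830.44 +$79.25 interest = $2,909.69; pay $1,008.17 → $1,901.52
Month 2: $1,901.52 +$53.24 interest = $1,954.76; pay $982.16 → $972.60
Month 3: $972.60 +$27.23 interest = $999.83; pay $956.15 → $43.68
Month 4: $43.68 +$1.22 interest = $44.90; pay $44.90 → $0.00
Balance reaches $0.00 in month 4.

4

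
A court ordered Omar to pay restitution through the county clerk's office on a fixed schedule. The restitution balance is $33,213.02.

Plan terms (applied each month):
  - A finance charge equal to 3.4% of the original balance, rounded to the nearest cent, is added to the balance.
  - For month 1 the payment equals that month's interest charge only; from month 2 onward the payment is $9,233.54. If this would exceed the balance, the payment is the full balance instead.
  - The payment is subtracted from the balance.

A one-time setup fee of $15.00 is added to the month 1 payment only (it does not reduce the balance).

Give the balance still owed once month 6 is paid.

Month 1: $33,213.02 +$1,129.24 interest = $34,342.26; pay $1,129.24 (+ $15.00 fee) → $33,213.02
Month 2: $33,213.02 +$1,129.24 interest = $34,342.26; pay $9,233.54 → $25,108.72
Month 3: $25,108.72 +$1,129.24 interest = $26,237.96; pay $9,233.54 → $17,004.42
Month 4: $17,004.42 +$1,129.24 interest = $18,133.66; pay $9,233.54 → $8,900.12
Month 5: $8,900.12 +$1,129.24 interest = $10,029.36; pay $9,233.54 → $795.82
Month 6: $795.82 +$1,129.24 interest = $1,925.06; pay $1,925.06 → $0.00

$0.00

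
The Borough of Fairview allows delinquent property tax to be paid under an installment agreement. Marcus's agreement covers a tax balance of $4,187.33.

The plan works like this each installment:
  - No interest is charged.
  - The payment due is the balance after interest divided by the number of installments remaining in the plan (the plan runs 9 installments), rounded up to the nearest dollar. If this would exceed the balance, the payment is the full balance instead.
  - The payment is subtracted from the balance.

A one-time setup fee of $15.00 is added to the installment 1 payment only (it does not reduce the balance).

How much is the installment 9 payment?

$464.33

Installment 1: opening $4,187.33; payment $466.00 (+ $15.00 fee); balance $3,721.33
Installment 2: opening $3,721.33; payment $466.00; balance $3,255.33
Installment 3: opening $3,255.33; payment $466.00; balance $2,789.33
Installment 4: opening $2,789.33; payment $465.00; balance $2,324.33
Installment 5: opening $2,324.33; payment $465.00; balance $1,859.33
Installment 6: opening $1,859.33; payment $465.00; balance $1,394.33
Installment 7: opening $1,394.33; payment $465.00; balance $929.33
Installment 8: opening $929.33; payment $465.00; balance $464.33
Installment 9: opening $464.33; payment $464.33; balance $0.00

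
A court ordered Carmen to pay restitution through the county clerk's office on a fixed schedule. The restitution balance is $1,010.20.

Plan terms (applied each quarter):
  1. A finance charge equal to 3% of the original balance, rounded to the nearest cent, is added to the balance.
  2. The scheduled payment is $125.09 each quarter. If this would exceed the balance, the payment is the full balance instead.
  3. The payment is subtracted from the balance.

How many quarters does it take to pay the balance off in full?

# | Opening | Interest | Payment | End bal
1 | $1,010.20 | $30.31 | $125.09 | $915.42
2 | $915.42 | $30.31 | $125.09 | $820.64
3 | $820.64 | $30.31 | $125.09 | $725.86
4 | $725.86 | $30.31 | $125.09 | $631.08
5 | $631.08 | $30.31 | $125.09 | $536.30
6 | $536.30 | $30.31 | $125.09 | $441.52
7 | $441.52 | $30.31 | $125.09 | $346.74
8 | $346.74 | $30.31 | $125.09 | $251.96
9 | $251.96 | $30.31 | $125.09 | $157.18
10 | $157.18 | $30.31 | $125.09 | $62.40
11 | $62.40 | $30.31 | $92.71 | $0.00
Balance reaches $0.00 in quarter 11.

11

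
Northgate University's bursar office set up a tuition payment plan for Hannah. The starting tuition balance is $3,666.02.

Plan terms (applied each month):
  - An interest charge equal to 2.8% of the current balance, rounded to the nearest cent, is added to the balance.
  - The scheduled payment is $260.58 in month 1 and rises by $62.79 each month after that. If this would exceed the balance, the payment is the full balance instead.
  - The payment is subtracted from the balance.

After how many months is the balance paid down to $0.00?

9

# | Opening | Interest | Payment | End bal
1 | $3,666.02 | $102.65 | $260.58 | $3,508.09
2 | $3,508.09 | $98.23 | $323.37 | $3,282.95
3 | $3,282.95 | $91.92 | $386.16 | $2,988.71
4 | $2,988.71 | $83.68 | $448.95 | $2,623.44
5 | $2,623.44 | $73.46 | $511.74 | $2,185.16
6 | $2,185.16 | $61.18 | $574.53 | $1,671.81
7 | $1,671.81 | $46.81 | $637.32 | $1,081.30
8 | $1,081.30 | $30.28 | $700.11 | $411.47
9 | $411.47 | $11.52 | $422.99 | $0.00
Balance reaches $0.00 in month 9.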